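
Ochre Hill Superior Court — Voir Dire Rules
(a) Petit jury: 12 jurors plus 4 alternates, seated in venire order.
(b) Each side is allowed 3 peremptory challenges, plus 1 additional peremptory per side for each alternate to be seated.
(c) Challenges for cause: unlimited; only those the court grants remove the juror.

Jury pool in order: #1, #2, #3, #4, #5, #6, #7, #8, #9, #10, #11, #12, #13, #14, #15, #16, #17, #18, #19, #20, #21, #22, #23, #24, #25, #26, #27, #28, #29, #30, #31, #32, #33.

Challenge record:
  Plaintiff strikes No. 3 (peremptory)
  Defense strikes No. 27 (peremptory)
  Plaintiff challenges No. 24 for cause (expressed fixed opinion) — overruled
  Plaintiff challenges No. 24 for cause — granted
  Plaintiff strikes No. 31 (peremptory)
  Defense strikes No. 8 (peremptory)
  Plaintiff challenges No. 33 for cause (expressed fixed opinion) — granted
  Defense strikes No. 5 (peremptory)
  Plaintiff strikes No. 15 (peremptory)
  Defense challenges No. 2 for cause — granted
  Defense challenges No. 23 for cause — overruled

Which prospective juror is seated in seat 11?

Removed: #2, #3, #5, #8, #15, #24, #27, #31, #33. (#23 stays — for-cause denied.)
Seating in order: seats 1–12 → #1, #4, #6, #7, #9, #10, #11, #12, #13, #14, #16, #17; alternates → #18, #19, #20, #21.
So seat 11 is #16.

16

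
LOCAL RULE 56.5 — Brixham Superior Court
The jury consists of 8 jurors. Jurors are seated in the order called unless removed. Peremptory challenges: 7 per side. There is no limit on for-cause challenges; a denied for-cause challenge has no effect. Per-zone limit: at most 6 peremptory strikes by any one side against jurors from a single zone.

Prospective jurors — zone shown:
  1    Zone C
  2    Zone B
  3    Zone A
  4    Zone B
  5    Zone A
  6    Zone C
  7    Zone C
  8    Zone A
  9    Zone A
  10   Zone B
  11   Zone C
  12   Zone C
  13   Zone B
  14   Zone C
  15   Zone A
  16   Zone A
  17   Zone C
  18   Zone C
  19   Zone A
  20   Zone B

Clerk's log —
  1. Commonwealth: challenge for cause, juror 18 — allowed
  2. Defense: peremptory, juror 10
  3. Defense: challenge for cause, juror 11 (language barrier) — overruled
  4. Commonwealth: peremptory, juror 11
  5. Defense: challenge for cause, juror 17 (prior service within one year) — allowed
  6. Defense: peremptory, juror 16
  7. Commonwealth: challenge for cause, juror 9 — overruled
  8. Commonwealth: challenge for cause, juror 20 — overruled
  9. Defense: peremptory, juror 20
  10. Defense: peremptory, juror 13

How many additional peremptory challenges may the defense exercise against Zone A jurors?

3

Defense peremptories so far: #10, #16, #20, #13 — 4 of 7 used, 3 left overall.
Against Zone A: #16 — 1 used; per-zone cap 6 leaves 5.
Binding limit: min(3, 5) = 3.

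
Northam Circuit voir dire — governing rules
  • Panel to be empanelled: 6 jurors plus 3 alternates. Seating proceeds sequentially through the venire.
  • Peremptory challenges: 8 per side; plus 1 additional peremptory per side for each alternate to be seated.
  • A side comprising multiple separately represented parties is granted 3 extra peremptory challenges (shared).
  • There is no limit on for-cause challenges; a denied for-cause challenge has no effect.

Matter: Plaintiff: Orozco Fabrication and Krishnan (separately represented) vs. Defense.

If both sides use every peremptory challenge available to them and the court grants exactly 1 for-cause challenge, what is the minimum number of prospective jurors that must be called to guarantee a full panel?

35

Seats to fill: 6 + 3 alternates = 9.
Peremptories — Plaintiff: 8 + 1×3 + 3 = 14; Defense: 8 + 1×3 = 11; total 25.
For-cause removals: 1.
Minimum venire: 9 + 25 + 1 = 35.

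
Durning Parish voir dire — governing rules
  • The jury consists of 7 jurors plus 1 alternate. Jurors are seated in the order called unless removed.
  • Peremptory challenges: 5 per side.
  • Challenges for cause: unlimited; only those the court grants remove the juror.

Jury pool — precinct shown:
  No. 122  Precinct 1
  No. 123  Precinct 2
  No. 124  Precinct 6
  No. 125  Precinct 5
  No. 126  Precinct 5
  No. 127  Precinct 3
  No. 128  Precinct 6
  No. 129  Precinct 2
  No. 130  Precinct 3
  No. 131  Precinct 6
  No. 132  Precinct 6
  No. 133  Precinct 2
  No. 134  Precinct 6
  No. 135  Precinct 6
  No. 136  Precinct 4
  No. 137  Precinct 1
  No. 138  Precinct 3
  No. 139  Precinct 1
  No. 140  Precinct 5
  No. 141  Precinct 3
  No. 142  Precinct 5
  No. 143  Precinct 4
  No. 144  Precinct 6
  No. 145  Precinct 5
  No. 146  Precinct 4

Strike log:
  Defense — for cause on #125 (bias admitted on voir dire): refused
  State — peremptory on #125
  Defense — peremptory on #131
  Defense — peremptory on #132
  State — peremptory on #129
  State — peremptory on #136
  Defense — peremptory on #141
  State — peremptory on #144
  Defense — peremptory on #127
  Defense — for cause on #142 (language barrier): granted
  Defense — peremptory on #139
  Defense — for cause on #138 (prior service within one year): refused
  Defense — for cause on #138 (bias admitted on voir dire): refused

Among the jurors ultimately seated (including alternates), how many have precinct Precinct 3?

Removed: #125, #127, #129, #131, #132, #136, #139, #141, #142, #144.
Seated (8 incl. alternates): #122, #123, #124, #126, #128, #130, #133, #134.
Of those, in Precinct 3: #130 → 1.

1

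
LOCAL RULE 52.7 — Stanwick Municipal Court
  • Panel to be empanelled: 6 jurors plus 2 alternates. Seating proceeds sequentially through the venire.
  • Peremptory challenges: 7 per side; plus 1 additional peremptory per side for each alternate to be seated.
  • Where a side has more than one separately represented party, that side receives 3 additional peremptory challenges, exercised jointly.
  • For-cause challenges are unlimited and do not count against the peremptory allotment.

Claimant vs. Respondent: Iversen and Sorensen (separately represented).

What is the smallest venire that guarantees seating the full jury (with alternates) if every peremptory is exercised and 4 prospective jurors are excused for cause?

33

Seats to fill: 6 + 2 alternates = 8.
Peremptories — Claimant: 7 + 1×2 = 9; Respondent: 7 + 1×2 + 3 = 12; total 21.
For-cause removals: 4.
Minimum venire: 8 + 21 + 4 = 33.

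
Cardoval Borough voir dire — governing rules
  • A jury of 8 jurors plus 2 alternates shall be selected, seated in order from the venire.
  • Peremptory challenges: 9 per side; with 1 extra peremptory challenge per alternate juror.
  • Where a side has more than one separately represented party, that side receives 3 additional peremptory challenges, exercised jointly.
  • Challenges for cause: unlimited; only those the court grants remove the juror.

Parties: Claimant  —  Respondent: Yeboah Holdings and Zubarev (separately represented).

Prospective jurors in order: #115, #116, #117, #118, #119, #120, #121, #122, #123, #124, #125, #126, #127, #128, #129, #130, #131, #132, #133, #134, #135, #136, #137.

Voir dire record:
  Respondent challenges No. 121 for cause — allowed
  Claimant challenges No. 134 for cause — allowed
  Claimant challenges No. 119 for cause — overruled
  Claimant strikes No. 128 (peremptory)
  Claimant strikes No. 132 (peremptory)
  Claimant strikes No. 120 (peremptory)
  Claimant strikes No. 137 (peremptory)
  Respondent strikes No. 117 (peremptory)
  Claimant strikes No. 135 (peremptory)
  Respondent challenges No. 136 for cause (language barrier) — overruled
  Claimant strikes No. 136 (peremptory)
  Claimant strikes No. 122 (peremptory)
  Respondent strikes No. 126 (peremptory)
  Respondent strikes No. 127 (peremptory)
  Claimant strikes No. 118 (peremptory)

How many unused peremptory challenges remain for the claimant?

3

Claimant allotment: 9 base + 1 × 2 alternates = 11.
Claimant peremptories used: #128, #132, #120, #137, #135, #136, #122, #118 — 8 (for-cause on #134, #119 don't count).
Remaining: 11 − 8 = 3.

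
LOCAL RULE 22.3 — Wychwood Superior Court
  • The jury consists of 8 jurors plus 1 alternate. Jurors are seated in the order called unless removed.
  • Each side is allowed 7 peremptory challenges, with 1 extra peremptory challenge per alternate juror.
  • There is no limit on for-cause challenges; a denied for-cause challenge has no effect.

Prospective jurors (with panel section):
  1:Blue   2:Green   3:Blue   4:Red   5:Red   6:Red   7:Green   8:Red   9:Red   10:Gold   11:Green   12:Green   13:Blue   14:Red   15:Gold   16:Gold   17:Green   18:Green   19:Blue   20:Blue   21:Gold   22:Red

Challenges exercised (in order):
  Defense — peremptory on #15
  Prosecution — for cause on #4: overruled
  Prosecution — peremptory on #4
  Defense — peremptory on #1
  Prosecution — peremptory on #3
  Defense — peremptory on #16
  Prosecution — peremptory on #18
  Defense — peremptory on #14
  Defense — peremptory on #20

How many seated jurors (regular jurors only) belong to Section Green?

3

Removed: #1, #3, #4, #14, #15, #16, #18, #20.
Seated jurors 1–8: #2, #5, #6, #7, #8, #9, #10, #11 (alternates #12 not counted).
Of those, in Section Green: #2, #7, #11 → 3.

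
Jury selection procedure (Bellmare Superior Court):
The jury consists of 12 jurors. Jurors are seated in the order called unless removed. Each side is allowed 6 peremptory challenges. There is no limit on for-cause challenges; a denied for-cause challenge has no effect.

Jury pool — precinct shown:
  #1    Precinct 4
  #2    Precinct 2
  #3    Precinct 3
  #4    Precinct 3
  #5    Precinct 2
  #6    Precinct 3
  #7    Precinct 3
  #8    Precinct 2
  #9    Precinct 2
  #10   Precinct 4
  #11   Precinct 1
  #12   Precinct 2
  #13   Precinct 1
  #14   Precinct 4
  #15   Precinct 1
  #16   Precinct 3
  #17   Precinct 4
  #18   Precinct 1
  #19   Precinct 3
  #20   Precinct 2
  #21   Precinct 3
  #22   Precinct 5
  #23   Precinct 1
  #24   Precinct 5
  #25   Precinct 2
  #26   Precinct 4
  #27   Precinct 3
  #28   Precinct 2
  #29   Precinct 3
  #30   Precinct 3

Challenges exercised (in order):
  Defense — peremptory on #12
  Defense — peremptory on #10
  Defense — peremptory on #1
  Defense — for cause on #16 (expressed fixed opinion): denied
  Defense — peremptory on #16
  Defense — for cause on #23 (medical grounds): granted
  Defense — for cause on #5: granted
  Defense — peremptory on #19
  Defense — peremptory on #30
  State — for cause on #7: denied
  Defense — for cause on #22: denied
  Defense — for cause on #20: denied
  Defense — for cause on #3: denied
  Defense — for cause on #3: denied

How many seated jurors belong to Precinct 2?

Removed: #1, #5, #10, #12, #16, #19, #23, #30.
Seated jurors 1–12: #2, #3, #4, #6, #7, #8, #9, #11, #13, #14, #15, #17.
Of those, in Precinct 2: #2, #8, #9 → 3.

3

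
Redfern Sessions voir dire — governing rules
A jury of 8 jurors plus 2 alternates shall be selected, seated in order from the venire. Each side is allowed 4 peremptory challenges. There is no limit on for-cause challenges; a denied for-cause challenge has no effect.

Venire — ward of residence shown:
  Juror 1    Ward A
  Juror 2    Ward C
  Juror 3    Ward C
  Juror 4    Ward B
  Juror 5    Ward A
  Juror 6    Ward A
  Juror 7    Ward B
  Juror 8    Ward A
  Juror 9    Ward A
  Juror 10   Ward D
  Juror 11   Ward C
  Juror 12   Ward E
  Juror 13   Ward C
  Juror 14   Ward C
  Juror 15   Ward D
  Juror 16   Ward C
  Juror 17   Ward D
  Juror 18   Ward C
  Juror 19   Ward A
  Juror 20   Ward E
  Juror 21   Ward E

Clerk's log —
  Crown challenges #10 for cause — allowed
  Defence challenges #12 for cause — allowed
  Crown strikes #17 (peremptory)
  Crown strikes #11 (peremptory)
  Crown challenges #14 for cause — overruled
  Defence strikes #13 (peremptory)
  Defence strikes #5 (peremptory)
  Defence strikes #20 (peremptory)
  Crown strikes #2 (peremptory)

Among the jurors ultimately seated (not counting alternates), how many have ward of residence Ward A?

Removed: #2, #5, #10, #11, #12, #13, #17, #20.
Seated jurors 1–8: #1, #3, #4, #6, #7, #8, #9, #14 (alternates #15, #16 not counted).
Of those, in Ward A: #1, #6, #8, #9 → 4.

4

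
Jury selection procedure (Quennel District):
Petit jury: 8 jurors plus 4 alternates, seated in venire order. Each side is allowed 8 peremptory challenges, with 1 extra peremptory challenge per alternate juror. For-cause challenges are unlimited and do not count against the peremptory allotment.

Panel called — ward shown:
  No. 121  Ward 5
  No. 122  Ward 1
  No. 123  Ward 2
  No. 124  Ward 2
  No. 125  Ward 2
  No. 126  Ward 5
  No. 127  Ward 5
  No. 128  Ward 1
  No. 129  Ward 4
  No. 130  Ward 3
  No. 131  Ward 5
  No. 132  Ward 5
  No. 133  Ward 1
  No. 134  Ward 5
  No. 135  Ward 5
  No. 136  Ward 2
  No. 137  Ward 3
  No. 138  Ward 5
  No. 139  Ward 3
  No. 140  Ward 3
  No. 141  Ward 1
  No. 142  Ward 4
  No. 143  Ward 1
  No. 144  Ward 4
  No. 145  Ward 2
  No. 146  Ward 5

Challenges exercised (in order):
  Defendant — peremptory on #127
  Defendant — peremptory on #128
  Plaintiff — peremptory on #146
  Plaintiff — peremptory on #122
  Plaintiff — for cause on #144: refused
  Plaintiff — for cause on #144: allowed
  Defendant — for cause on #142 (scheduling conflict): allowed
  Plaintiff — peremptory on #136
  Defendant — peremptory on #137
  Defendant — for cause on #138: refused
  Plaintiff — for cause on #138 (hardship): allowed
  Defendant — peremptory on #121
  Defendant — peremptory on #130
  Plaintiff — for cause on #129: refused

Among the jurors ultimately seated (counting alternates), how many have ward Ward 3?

2

Removed: #121, #122, #127, #128, #130, #136, #137, #138, #142, #144, #146.
Seated (12 incl. alternates): #123, #124, #125, #126, #129, #131, #132, #133, #134, #135, #139, #140.
Of those, in Ward 3: #139, #140 → 2.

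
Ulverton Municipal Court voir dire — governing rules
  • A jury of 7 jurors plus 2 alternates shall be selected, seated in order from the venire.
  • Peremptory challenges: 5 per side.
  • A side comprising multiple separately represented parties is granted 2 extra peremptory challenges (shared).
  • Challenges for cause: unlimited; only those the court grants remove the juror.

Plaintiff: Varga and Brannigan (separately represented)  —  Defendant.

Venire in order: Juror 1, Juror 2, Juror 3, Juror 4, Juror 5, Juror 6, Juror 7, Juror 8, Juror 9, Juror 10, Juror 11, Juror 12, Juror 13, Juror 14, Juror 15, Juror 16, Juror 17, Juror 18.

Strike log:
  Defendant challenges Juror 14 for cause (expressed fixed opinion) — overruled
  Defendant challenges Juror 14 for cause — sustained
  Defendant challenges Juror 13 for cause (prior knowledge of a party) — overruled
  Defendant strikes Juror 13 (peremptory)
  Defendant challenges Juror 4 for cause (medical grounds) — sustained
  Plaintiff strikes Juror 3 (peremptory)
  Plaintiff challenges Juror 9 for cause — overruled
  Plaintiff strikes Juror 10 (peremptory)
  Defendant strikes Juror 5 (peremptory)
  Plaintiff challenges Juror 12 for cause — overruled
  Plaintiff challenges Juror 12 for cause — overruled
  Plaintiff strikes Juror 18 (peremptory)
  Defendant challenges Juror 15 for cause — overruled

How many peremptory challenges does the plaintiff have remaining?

Plaintiff allotment: 5 base + 2 multi-party = 7.
Plaintiff peremptories used: #3, #10, #18 — 3 (for-cause on #9, #12, #12 don't count).
Remaining: 7 − 3 = 4.

4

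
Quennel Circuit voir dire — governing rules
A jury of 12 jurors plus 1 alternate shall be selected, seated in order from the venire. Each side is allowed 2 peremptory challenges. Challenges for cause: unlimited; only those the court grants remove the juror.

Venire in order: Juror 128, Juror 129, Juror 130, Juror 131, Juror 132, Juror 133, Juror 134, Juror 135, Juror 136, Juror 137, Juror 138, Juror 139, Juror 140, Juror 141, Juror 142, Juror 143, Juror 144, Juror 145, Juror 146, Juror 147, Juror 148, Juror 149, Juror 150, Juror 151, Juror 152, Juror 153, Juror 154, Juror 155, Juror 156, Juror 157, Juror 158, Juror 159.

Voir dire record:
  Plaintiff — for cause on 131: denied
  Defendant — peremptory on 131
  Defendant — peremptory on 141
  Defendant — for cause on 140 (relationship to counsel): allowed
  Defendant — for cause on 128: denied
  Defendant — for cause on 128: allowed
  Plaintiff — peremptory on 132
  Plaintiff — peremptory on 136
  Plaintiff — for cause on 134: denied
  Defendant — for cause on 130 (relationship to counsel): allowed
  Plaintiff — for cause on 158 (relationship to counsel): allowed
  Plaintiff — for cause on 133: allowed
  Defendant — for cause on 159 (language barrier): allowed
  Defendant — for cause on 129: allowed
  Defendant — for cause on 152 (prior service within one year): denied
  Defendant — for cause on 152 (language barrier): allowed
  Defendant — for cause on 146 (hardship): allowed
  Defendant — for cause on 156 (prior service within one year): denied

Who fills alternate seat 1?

Removed: #128, #129, #130, #131, #132, #133, #136, #140, #141, #146, #152, #158, #159. (#134, #156 stay — for-cause denied.)
Seating in order: seats 1–12 → #134, #135, #137, #138, #139, #142, #143, #144, #145, #147, #148, #149; alternates → #150.
So alternate 1 is #150.

150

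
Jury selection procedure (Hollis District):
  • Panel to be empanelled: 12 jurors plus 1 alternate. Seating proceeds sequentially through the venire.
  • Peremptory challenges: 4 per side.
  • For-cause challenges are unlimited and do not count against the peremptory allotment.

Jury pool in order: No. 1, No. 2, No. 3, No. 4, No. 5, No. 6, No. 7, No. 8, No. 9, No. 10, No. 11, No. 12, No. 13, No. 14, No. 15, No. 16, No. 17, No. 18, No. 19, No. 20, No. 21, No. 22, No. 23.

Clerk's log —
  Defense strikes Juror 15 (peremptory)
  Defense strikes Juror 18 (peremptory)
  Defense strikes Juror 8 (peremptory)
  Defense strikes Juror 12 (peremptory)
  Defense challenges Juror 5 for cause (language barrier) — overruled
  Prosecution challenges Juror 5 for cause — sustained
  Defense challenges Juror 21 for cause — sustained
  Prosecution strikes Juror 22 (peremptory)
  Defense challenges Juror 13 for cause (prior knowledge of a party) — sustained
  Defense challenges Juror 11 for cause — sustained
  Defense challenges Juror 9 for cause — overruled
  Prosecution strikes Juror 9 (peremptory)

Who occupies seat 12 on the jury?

20

Removed: #5, #8, #9, #11, #12, #13, #15, #18, #21, #22.
Seating in order: seats 1–12 → #1, #2, #3, #4, #6, #7, #10, #14, #16, #17, #19, #20; alternates → #23.
So seat 12 is #20.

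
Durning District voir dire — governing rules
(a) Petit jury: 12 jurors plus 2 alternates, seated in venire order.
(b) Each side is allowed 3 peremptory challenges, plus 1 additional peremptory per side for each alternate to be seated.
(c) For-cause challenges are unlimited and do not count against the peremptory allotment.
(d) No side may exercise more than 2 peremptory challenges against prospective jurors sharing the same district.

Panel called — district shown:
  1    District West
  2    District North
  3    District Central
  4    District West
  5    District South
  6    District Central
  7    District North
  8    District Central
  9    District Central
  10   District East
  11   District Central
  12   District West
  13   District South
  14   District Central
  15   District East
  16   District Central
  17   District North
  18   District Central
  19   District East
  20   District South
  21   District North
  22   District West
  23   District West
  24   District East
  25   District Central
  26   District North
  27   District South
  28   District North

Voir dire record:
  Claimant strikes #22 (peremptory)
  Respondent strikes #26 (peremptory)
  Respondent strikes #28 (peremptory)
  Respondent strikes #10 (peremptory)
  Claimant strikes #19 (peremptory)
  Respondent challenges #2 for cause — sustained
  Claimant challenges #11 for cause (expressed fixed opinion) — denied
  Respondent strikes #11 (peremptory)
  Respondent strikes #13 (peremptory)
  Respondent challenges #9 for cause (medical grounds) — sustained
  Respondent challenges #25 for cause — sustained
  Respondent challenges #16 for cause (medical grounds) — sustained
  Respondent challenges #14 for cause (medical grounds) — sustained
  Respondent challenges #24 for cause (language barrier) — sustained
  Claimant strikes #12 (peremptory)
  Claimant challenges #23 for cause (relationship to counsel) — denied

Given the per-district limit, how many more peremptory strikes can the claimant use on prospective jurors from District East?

Claimant peremptories so far: #22, #19, #12 — 3 of 5 used, 2 left overall.
Against District East: #19 — 1 used; per-district cap 2 leaves 1.
Binding limit: min(2, 1) = 1.

1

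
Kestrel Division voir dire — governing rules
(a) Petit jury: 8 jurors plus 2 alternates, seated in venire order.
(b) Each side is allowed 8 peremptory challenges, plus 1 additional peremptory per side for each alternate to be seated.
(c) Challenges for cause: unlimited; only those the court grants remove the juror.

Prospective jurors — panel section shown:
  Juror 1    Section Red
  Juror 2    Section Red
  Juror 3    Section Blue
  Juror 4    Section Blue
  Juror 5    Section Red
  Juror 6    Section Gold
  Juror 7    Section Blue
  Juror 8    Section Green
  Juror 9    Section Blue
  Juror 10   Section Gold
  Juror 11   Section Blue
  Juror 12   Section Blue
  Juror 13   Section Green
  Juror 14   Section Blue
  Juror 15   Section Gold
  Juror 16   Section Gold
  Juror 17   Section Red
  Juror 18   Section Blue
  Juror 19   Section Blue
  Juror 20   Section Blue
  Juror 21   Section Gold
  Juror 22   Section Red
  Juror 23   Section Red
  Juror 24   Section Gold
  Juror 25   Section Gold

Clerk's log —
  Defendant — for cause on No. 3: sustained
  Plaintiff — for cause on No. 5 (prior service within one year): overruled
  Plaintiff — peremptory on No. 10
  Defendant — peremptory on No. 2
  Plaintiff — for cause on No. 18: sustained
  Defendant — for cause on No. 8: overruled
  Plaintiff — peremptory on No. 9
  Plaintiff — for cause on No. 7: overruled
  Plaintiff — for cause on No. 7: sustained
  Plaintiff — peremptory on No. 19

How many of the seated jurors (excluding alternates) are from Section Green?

Removed: #2, #3, #7, #9, #10, #18, #19.
Seated jurors 1–8: #1, #4, #5, #6, #8, #11, #12, #13 (alternates #14, #15 not counted).
Of those, in Section Green: #8, #13 → 2.

2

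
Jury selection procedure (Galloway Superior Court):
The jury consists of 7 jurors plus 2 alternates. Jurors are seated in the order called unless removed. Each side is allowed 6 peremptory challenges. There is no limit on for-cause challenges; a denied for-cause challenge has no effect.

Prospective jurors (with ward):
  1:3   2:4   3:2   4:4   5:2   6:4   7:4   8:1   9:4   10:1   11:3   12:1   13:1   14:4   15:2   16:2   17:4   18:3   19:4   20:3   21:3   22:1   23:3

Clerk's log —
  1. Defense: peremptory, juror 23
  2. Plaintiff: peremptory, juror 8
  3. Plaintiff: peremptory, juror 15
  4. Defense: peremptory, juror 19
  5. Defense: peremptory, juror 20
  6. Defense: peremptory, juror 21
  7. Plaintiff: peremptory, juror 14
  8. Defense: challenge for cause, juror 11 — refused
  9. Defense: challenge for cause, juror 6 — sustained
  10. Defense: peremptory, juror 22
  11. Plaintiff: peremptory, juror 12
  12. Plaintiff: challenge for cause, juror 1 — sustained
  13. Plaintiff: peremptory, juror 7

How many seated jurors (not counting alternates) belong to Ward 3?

Removed: #1, #6, #7, #8, #12, #14, #15, #19, #20, #21, #22, #23.
Seated jurors 1–7: #2, #3, #4, #5, #9, #10, #11 (alternates #13, #16 not counted).
Of those, in Ward 3: #11 → 1.

1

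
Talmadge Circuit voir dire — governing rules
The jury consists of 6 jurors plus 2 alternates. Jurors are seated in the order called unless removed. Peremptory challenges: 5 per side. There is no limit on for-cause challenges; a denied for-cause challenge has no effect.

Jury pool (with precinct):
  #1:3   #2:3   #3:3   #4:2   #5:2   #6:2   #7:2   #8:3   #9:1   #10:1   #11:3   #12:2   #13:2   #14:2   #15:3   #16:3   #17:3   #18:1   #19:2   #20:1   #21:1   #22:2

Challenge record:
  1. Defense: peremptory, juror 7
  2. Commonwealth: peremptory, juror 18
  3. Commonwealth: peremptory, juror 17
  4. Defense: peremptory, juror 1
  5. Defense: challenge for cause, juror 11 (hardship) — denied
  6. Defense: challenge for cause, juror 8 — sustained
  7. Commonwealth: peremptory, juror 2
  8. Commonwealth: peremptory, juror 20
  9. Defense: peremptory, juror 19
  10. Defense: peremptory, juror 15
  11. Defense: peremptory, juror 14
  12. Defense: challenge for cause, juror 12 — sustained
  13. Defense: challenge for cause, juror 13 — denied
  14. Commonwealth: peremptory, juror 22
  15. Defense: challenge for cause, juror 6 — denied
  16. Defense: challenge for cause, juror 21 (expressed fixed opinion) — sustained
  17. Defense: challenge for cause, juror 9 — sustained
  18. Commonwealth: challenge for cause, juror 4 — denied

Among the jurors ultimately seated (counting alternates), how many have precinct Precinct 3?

3

Removed: #1, #2, #7, #8, #9, #12, #14, #15, #17, #18, #19, #20, #21, #22.
Seated (8 incl. alternates): #3, #4, #5, #6, #10, #11, #13, #16.
Of those, in Precinct 3: #3, #11, #16 → 3.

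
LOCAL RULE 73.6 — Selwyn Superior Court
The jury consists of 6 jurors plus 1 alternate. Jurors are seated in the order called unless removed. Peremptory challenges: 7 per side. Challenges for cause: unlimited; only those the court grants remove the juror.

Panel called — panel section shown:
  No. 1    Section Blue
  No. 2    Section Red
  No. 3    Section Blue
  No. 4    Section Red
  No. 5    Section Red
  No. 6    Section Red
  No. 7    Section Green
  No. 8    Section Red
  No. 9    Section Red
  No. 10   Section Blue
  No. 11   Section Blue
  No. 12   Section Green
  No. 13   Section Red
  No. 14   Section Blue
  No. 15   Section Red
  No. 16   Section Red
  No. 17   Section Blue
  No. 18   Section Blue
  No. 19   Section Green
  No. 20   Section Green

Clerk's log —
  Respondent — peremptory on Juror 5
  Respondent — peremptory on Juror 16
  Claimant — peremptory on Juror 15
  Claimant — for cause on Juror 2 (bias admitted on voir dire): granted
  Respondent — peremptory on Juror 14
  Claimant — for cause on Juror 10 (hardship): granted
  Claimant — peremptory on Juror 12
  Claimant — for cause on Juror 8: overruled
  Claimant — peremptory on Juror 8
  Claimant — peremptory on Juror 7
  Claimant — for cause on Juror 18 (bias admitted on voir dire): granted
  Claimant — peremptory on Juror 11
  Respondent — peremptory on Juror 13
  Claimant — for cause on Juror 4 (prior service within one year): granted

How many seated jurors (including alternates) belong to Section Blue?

3

Removed: #2, #4, #5, #7, #8, #10, #11, #12, #13, #14, #15, #16, #18.
Seated (7 incl. alternates): #1, #3, #6, #9, #17, #19, #20.
Of those, in Section Blue: #1, #3, #17 → 3.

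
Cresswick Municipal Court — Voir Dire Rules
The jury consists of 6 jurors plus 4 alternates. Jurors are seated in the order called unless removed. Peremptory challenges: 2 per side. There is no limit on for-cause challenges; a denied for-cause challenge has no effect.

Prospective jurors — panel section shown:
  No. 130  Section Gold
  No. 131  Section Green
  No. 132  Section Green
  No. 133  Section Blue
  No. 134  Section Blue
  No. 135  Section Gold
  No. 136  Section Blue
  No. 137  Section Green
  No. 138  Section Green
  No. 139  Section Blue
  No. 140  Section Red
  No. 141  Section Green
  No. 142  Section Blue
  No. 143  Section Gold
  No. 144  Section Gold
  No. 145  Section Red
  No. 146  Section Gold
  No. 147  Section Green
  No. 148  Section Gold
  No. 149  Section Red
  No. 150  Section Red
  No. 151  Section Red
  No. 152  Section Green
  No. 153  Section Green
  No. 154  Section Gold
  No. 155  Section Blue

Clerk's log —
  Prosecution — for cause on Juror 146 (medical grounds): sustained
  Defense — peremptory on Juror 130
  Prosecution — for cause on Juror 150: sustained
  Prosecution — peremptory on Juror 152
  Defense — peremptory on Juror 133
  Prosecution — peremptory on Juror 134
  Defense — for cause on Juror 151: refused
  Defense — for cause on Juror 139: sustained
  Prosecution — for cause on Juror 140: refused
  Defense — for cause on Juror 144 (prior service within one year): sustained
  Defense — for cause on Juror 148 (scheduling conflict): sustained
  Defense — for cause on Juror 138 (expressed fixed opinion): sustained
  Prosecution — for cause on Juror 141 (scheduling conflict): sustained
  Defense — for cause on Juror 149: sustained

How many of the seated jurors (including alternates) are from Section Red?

2

Removed: #130, #133, #134, #138, #139, #141, #144, #146, #148, #149, #150, #152.
Seated (10 incl. alternates): #131, #132, #135, #136, #137, #140, #142, #143, #145, #147.
Of those, in Section Red: #140, #145 → 2.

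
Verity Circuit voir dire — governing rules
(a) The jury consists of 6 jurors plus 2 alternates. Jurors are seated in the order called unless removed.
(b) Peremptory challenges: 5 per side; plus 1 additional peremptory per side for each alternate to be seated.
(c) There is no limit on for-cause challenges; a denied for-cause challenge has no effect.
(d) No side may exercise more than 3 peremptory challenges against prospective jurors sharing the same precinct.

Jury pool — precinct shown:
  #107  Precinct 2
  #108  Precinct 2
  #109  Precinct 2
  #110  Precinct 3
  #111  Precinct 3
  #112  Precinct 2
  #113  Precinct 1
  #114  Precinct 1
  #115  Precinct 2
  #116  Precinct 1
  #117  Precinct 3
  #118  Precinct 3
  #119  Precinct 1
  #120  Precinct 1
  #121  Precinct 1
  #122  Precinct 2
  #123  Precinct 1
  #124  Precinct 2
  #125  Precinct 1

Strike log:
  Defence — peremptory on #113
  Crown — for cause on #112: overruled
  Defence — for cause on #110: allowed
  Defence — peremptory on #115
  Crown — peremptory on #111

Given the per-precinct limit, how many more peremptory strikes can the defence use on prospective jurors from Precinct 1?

2

Defence peremptories so far: #113, #115 — 2 of 7 used, 5 left overall.
Against Precinct 1: #113 — 1 used; per-precinct cap 3 leaves 2.
Binding limit: min(5, 2) = 2.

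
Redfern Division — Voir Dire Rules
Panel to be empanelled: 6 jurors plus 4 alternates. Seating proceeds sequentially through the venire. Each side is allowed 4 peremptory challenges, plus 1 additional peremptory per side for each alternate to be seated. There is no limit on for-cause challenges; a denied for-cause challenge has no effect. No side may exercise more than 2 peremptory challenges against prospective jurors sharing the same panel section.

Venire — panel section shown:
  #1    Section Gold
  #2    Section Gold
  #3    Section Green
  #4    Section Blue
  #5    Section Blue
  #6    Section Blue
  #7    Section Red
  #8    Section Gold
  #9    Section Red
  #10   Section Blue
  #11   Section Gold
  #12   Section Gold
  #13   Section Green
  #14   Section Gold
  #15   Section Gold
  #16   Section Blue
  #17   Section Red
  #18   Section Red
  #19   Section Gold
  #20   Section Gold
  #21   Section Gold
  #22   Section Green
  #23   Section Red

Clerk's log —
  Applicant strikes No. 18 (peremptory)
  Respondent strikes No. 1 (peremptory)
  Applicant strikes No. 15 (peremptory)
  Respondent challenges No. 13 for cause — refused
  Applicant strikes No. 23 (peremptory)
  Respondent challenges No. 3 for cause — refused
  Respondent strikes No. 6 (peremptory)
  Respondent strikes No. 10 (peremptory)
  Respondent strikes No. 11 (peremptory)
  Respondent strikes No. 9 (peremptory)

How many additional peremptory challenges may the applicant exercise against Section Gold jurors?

1

Applicant peremptories so far: #18, #15, #23 — 3 of 8 used, 5 left overall.
Against Section Gold: #15 — 1 used; per-section cap 2 leaves 1.
Binding limit: min(5, 1) = 1.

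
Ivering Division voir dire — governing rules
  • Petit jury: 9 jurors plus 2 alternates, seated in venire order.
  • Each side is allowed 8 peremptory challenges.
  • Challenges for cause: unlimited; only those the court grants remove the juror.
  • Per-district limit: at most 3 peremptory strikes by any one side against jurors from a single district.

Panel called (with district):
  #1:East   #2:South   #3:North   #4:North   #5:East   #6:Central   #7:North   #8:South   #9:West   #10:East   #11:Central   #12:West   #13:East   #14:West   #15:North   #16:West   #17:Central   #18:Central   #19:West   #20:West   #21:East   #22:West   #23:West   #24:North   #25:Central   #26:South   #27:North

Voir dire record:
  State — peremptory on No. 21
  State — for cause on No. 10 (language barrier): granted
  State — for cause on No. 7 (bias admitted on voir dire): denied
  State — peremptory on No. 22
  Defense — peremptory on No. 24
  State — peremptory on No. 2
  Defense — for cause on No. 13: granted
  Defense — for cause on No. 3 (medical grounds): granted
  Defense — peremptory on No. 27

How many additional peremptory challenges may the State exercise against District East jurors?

State peremptories so far: #21, #22, #2 — 3 of 8 used, 5 left overall.
Against District East: #21 — 1 used; per-district cap 3 leaves 2.
Binding limit: min(5, 2) = 2.

2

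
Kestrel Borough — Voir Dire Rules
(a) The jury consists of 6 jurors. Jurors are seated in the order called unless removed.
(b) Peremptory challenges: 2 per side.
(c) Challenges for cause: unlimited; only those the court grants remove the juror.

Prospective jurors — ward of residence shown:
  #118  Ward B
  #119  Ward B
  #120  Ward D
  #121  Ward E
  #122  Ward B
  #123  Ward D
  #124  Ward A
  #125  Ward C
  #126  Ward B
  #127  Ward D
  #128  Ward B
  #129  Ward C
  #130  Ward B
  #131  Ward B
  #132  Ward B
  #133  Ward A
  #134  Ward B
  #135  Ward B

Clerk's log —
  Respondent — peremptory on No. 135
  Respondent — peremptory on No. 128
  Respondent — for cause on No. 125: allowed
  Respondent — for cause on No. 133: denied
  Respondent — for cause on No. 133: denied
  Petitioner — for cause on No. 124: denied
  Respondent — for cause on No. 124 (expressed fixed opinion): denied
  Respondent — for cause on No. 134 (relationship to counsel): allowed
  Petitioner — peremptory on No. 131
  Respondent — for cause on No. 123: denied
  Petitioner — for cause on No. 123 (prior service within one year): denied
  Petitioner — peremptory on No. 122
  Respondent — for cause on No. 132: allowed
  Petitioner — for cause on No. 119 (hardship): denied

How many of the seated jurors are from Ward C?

0

Removed: #122, #125, #128, #131, #132, #134, #135.
Seated jurors 1–6: #118, #119, #120, #121, #123, #124.
None of those are in Ward C → 0.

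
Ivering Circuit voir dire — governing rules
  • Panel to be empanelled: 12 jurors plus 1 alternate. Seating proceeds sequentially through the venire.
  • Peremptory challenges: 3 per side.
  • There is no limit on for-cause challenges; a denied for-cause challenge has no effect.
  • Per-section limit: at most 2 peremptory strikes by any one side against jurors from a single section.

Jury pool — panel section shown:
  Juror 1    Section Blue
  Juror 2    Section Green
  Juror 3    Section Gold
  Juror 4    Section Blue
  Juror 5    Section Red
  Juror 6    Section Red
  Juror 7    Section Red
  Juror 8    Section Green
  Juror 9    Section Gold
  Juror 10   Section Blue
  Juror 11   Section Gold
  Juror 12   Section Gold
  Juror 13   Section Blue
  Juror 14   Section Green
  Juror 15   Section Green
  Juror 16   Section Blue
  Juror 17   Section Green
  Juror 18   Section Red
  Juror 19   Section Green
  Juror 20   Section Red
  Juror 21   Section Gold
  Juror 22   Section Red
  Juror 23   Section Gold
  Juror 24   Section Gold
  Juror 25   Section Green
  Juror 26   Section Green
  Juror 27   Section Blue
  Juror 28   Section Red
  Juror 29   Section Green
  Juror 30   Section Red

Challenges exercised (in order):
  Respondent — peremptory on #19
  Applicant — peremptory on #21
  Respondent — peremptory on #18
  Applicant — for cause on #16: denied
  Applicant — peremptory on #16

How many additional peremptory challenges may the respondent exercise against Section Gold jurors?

Respondent peremptories so far: #19, #18 — 2 of 3 used, 1 left overall.
Against Section Gold: none yet — per-section cap 2 leaves 2.
Binding limit: min(1, 2) = 1.

1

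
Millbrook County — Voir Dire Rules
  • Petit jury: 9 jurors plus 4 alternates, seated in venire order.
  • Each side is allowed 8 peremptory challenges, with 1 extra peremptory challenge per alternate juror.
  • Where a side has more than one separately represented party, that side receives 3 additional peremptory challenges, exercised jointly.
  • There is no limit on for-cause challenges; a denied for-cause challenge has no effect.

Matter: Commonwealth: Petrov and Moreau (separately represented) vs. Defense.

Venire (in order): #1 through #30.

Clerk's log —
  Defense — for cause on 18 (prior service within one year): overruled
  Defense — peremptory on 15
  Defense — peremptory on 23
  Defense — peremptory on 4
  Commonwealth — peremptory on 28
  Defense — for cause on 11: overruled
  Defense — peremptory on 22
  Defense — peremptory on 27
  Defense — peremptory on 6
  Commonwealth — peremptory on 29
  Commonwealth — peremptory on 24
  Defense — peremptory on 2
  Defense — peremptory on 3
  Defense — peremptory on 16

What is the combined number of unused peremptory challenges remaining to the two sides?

15

Commonwealth allotment: 8 base + 1 × 4 alternates + 3 multi-party = 15. Defense allotment: 8 base + 1 × 4 alternates = 12.
Commonwealth peremptories used: #28, #29, #24 — 3.
Defense peremptories used: #15, #23, #4, #22, #27, #6, #2, #3, #16 — 9 (for-cause on #18, #11 don't count).
Remaining: (15 − 3) + (12 − 9) = 15.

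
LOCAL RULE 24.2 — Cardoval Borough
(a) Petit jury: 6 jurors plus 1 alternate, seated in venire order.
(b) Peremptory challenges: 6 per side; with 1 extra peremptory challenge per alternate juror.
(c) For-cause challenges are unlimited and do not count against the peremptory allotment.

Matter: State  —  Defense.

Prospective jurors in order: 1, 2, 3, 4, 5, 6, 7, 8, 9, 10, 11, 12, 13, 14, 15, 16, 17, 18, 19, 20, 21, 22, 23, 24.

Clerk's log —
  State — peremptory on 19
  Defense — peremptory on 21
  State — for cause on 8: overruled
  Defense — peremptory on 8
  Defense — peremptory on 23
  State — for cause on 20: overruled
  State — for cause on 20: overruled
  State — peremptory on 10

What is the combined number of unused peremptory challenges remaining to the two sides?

9

State allotment: 6 base + 1 × 1 alternate = 7. Defense allotment: 6 base + 1 × 1 alternate = 7.
State peremptories used: #19, #10 — 2 (for-cause on #8, #20, #20 don't count).
Defense peremptories used: #21, #8, #23 — 3.
Remaining: (7 − 2) + (7 − 3) = 9.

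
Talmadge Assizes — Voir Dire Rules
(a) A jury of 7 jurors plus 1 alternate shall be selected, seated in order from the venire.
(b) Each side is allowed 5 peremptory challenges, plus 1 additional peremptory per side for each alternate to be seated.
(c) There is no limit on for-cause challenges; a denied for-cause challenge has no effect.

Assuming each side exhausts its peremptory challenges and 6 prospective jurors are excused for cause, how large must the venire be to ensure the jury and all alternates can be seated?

Seats to fill: 7 + 1 alternates = 8.
Peremptories: 5 + 1×1 = 6 per side × 2 sides = 12.
For-cause removals: 6.
Minimum venire: 8 + 12 + 6 = 26.

26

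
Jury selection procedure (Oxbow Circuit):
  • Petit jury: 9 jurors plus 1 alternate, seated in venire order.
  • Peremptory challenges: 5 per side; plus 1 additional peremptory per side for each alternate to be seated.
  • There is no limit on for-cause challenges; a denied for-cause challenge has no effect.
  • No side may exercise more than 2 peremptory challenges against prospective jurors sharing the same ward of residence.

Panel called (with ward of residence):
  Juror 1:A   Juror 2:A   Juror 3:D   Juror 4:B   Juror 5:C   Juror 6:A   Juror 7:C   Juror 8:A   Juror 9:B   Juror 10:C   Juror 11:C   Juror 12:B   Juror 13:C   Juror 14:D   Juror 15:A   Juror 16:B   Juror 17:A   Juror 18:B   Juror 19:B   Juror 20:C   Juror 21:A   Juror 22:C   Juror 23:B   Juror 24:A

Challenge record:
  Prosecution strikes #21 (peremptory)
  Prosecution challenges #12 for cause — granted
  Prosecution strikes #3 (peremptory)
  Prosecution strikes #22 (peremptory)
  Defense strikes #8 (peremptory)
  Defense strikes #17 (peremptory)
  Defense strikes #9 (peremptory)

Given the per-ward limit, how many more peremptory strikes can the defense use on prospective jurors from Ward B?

1

Defense peremptories so far: #8, #17, #9 — 3 of 6 used, 3 left overall.
Against Ward B: #9 — 1 used; per-ward cap 2 leaves 1.
Binding limit: min(3, 1) = 1.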